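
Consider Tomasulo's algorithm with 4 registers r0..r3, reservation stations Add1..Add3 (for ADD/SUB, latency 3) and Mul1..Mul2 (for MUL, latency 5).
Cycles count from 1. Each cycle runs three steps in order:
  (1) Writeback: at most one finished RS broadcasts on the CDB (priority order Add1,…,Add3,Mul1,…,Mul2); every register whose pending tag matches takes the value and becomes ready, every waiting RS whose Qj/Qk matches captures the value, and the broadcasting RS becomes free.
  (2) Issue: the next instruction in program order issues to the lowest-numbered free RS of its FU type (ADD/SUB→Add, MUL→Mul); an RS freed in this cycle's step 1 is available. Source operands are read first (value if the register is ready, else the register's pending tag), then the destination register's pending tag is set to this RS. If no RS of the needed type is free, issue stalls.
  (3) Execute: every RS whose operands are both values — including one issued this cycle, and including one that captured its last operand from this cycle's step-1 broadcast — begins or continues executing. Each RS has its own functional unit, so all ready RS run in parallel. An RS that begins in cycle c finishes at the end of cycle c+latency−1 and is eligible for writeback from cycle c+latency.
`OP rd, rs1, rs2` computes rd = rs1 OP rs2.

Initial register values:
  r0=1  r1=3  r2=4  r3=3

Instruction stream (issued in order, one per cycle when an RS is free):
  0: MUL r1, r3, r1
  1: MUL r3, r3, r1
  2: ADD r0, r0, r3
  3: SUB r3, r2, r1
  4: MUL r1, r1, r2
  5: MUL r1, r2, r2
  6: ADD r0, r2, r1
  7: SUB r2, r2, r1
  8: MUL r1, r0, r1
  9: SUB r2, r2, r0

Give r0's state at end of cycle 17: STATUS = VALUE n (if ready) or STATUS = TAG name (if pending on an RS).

cycle 1: issue MUL r1<-Mul1 // r0:1,r1:Mul1,r2:4,r3:3
cycle 2: issue MUL r3<-Mul2 // r0:1,r1:Mul1,r2:4,r3:Mul2
cycle 3: issue ADD r0<-Add1 // r0:Add1,r1:Mul1,r2:4,r3:Mul2
cycle 4: issue SUB r3<-Add2 // r0:Add1,r1:Mul1,r2:4,r3:Add2
cycle 5: stall // r0:Add1,r1:Mul1,r2:4,r3:Add2
cycle 6: CDB Mul1=9; issue MUL r1<-Mul1 // r0:Add1,r1:Mul1,r2:4,r3:Add2
cycle 7: stall // r0:Add1,r1:Mul1,r2:4,r3:Add2
cycle 8: stall // r0:Add1,r1:Mul1,r2:4,r3:Add2
cycle 9: CDB Add2=-5; stall // r0:Add1,r1:Mul1,r2:4,r3:-5
cycle 10: stall // r0:Add1,r1:Mul1,r2:4,r3:-5
cycle 11: CDB Mul1=36; issue MUL r1<-Mul1 // r0:Add1,r1:Mul1,r2:4,r3:-5
cycle 12: CDB Mul2=27; issue ADD r0<-Add2 // r0:Add2,r1:Mul1,r2:4,r3:-5
cycle 13: issue SUB r2<-Add3 // r0:Add2,r1:Mul1,r2:Add3,r3:-5
cycle 14: issue MUL r1<-Mul2 // r0:Add2,r1:Mul2,r2:Add3,r3:-5
cycle 15: CDB Add1=28; issue SUB r2<-Add1 // r0:Add2,r1:Mul2,r2:Add1,r3:-5
cycle 16: CDB Mul1=16 // r0:Add2,r1:Mul2,r2:Add1,r3:-5
cycle 17: - // r0:Add2,r1:Mul2,r2:Add1,r3:-5

STATUS = TAG Add2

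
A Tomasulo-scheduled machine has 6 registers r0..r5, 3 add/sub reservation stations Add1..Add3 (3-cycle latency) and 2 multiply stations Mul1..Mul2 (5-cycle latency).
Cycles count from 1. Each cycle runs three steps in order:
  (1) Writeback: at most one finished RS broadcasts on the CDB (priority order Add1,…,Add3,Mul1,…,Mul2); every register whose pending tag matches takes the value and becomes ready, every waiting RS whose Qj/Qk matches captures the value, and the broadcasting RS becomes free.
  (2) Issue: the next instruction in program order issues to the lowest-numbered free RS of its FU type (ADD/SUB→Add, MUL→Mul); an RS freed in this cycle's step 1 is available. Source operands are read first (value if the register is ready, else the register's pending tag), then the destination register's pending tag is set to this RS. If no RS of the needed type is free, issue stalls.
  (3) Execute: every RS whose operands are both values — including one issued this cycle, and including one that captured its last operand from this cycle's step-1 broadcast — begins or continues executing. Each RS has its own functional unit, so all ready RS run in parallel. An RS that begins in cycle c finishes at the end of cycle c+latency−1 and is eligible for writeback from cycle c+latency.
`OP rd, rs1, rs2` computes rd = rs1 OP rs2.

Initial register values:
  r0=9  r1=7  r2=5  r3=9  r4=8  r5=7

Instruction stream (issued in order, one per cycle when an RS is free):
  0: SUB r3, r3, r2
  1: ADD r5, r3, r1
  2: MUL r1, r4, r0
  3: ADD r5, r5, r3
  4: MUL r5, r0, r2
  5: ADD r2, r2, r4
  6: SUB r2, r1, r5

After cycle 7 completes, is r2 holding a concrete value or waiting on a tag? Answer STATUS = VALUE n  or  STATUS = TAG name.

  c1: issue SUB r3<-Add1  regs: r0:9,r1:7,r2:5,r3:Add1,r4:8,r5:7
  c2: issue ADD r5<-Add2  regs: r0:9,r1:7,r2:5,r3:Add1,r4:8,r5:Add2
  c3: issue MUL r1<-Mul1  regs: r0:9,r1:Mul1,r2:5,r3:Add1,r4:8,r5:Add2
  c4: CDB Add1=4; issue ADD r5<-Add1  regs: r0:9,r1:Mul1,r2:5,r3:4,r4:8,r5:Add1
  c5: issue MUL r5<-Mul2  regs: r0:9,r1:Mul1,r2:5,r3:4,r4:8,r5:Mul2
  c6: issue ADD r2<-Add3  regs: r0:9,r1:Mul1,r2:Add3,r3:4,r4:8,r5:Mul2
  c7: CDB Add2=11; issue SUB r2<-Add2  regs: r0:9,r1:Mul1,r2:Add2,r3:4,r4:8,r5:Mul2

STATUS = TAG Add2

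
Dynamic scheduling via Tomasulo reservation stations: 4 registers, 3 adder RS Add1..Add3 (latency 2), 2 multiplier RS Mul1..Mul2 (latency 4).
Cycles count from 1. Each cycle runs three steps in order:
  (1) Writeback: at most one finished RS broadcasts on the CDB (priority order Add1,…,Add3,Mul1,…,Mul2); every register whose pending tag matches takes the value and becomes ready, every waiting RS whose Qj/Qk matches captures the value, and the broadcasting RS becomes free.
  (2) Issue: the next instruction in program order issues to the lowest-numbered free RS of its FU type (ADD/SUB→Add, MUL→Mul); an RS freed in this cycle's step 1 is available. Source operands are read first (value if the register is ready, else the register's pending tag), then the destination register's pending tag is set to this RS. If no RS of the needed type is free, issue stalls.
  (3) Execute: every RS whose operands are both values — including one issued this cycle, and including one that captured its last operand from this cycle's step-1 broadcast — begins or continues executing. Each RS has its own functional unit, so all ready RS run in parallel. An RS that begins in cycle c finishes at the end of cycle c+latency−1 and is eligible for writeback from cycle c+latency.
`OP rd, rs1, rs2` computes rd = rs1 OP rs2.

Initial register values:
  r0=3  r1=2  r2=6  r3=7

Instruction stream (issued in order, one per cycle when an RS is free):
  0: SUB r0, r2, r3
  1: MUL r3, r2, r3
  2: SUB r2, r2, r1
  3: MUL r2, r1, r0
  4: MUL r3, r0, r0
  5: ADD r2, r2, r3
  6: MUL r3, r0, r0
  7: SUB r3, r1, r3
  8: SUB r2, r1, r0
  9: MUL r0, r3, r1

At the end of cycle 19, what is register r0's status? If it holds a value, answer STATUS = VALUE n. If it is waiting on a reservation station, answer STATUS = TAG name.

c1: issue SUB r0<-Add1 | r0:Add1,r1:2,r2:6,r3:7
c2: issue MUL r3<-Mul1 | r0:Add1,r1:2,r2:6,r3:Mul1
c3: CDB Add1=-1; issue SUB r2<-Add1 | r0:-1,r1:2,r2:Add1,r3:Mul1
c4: issue MUL r2<-Mul2 | r0:-1,r1:2,r2:Mul2,r3:Mul1
c5: CDB Add1=4; stall | r0:-1,r1:2,r2:Mul2,r3:Mul1
c6: CDB Mul1=42; issue MUL r3<-Mul1 | r0:-1,r1:2,r2:Mul2,r3:Mul1
c7: issue ADD r2<-Add1 | r0:-1,r1:2,r2:Add1,r3:Mul1
c8: CDB Mul2=-2; issue MUL r3<-Mul2 | r0:-1,r1:2,r2:Add1,r3:Mul2
c9: issue SUB r3<-Add2 | r0:-1,r1:2,r2:Add1,r3:Add2
c10: CDB Mul1=1; issue SUB r2<-Add3 | r0:-1,r1:2,r2:Add3,r3:Add2
c11: issue MUL r0<-Mul1 | r0:Mul1,r1:2,r2:Add3,r3:Add2
c12: CDB Add1=-1 | r0:Mul1,r1:2,r2:Add3,r3:Add2
c13: CDB Add3=3 | r0:Mul1,r1:2,r2:3,r3:Add2
c14: CDB Mul2=1 | r0:Mul1,r1:2,r2:3,r3:Add2
c15: - | r0:Mul1,r1:2,r2:3,r3:Add2
c16: CDB Add2=1 | r0:Mul1,r1:2,r2:3,r3:1
c17: - | r0:Mul1,r1:2,r2:3,r3:1
c18: - | r0:Mul1,r1:2,r2:3,r3:1
c19: - | r0:Mul1,r1:2,r2:3,r3:1

STATUS = TAG Mul1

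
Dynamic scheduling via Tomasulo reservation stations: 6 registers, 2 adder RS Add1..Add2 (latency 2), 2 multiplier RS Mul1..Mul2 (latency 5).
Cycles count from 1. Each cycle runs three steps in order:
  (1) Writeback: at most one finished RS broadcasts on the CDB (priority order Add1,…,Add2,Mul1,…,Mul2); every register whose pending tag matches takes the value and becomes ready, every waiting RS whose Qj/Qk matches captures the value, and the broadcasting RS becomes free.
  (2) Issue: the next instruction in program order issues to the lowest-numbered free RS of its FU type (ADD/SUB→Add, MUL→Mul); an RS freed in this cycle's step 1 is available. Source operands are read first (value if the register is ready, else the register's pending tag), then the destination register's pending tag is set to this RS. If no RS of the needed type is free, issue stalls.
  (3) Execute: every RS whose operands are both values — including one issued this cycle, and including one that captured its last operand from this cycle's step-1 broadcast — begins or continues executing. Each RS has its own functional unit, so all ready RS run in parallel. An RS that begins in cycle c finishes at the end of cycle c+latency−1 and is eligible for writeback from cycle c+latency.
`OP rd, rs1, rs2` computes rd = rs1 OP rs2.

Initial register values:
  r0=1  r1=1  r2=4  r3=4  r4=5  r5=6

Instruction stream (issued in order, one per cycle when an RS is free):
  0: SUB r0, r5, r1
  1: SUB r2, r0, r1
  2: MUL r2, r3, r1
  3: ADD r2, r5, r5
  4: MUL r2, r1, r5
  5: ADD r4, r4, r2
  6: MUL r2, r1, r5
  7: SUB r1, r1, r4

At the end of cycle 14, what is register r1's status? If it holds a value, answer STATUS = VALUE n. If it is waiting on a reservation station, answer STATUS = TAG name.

c1: issue SUB r0<-Add1 | r0:Add1,r1:1,r2:4,r3:4,r4:5,r5:6
c2: issue SUB r2<-Add2 | r0:Add1,r1:1,r2:Add2,r3:4,r4:5,r5:6
c3: CDB Add1=5; issue MUL r2<-Mul1 | r0:5,r1:1,r2:Mul1,r3:4,r4:5,r5:6
c4: issue ADD r2<-Add1 | r0:5,r1:1,r2:Add1,r3:4,r4:5,r5:6
c5: CDB Add2=4; issue MUL r2<-Mul2 | r0:5,r1:1,r2:Mul2,r3:4,r4:5,r5:6
c6: CDB Add1=12; issue ADD r4<-Add1 | r0:5,r1:1,r2:Mul2,r3:4,r4:Add1,r5:6
c7: stall | r0:5,r1:1,r2:Mul2,r3:4,r4:Add1,r5:6
c8: CDB Mul1=4; issue MUL r2<-Mul1 | r0:5,r1:1,r2:Mul1,r3:4,r4:Add1,r5:6
c9: issue SUB r1<-Add2 | r0:5,r1:Add2,r2:Mul1,r3:4,r4:Add1,r5:6
c10: CDB Mul2=6 | r0:5,r1:Add2,r2:Mul1,r3:4,r4:Add1,r5:6
c11: - | r0:5,r1:Add2,r2:Mul1,r3:4,r4:Add1,r5:6
c12: CDB Add1=11 | r0:5,r1:Add2,r2:Mul1,r3:4,r4:11,r5:6
c13: CDB Mul1=6 | r0:5,r1:Add2,r2:6,r3:4,r4:11,r5:6
c14: CDB Add2=-10 | r0:5,r1:-10,r2:6,r3:4,r4:11,r5:6

STATUS = VALUE -10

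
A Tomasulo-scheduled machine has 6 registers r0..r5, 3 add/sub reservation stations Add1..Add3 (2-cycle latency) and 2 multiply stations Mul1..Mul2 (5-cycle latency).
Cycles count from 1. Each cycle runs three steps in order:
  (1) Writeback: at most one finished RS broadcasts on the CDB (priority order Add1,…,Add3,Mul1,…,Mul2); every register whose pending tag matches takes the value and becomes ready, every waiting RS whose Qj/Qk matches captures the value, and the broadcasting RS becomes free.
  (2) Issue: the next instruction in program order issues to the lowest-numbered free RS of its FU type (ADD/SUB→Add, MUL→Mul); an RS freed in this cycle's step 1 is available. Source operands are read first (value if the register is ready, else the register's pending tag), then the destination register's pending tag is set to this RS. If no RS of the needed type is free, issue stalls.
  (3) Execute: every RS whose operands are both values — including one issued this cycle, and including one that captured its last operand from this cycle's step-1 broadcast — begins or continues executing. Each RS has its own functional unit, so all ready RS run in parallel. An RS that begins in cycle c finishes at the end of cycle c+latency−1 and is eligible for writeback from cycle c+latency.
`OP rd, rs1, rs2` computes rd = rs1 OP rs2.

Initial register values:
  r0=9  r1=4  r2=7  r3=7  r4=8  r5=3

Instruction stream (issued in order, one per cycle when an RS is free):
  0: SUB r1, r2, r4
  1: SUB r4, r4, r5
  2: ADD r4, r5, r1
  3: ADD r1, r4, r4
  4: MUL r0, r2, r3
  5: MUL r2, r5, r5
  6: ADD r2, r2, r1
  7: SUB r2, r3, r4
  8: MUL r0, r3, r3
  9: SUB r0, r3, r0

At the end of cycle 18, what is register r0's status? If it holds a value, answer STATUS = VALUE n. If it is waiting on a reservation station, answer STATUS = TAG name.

c1: issue SUB r1<-Add1 | r0:9,r1:Add1,r2:7,r3:7,r4:8,r5:3
c2: issue SUB r4<-Add2 | r0:9,r1:Add1,r2:7,r3:7,r4:Add2,r5:3
c3: CDB Add1=-1; issue ADD r4<-Add1 | r0:9,r1:-1,r2:7,r3:7,r4:Add1,r5:3
c4: CDB Add2=5; issue ADD r1<-Add2 | r0:9,r1:Add2,r2:7,r3:7,r4:Add1,r5:3
c5: CDB Add1=2; issue MUL r0<-Mul1 | r0:Mul1,r1:Add2,r2:7,r3:7,r4:2,r5:3
c6: issue MUL r2<-Mul2 | r0:Mul1,r1:Add2,r2:Mul2,r3:7,r4:2,r5:3
c7: CDB Add2=4; issue ADD r2<-Add1 | r0:Mul1,r1:4,r2:Add1,r3:7,r4:2,r5:3
c8: issue SUB r2<-Add2 | r0:Mul1,r1:4,r2:Add2,r3:7,r4:2,r5:3
c9: stall | r0:Mul1,r1:4,r2:Add2,r3:7,r4:2,r5:3
c10: CDB Add2=5; stall | r0:Mul1,r1:4,r2:5,r3:7,r4:2,r5:3
c11: CDB Mul1=49; issue MUL r0<-Mul1 | r0:Mul1,r1:4,r2:5,r3:7,r4:2,r5:3
c12: CDB Mul2=9; issue SUB r0<-Add2 | r0:Add2,r1:4,r2:5,r3:7,r4:2,r5:3
c13: - | r0:Add2,r1:4,r2:5,r3:7,r4:2,r5:3
c14: CDB Add1=13 | r0:Add2,r1:4,r2:5,r3:7,r4:2,r5:3
c15: - | r0:Add2,r1:4,r2:5,r3:7,r4:2,r5:3
c16: CDB Mul1=49 | r0:Add2,r1:4,r2:5,r3:7,r4:2,r5:3
c17: - | r0:Add2,r1:4,r2:5,r3:7,r4:2,r5:3
c18: CDB Add2=-42 | r0:-42,r1:4,r2:5,r3:7,r4:2,r5:3

STATUS = VALUE -42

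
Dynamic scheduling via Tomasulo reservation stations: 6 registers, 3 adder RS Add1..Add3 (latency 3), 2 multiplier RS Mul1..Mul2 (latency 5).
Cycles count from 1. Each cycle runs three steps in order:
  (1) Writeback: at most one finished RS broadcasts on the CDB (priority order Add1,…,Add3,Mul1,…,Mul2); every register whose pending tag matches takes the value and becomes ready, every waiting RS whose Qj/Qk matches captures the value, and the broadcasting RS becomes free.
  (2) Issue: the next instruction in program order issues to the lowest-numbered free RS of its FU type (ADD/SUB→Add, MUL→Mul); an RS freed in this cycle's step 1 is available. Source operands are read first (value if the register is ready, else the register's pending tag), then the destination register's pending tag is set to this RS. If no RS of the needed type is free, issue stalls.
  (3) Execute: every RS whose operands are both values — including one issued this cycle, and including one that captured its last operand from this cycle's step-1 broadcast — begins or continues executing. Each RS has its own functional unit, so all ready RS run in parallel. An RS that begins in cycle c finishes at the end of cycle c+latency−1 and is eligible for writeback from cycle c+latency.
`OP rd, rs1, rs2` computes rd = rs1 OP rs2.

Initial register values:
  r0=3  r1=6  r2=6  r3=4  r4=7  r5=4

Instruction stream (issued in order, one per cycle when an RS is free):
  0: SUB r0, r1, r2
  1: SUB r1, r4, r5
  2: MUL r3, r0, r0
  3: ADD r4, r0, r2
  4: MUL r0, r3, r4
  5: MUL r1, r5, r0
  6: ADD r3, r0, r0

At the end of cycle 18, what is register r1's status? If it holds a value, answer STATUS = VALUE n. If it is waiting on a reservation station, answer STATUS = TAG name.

c1: issue SUB r0<-Add1 | r0:Add1,r1:6,r2:6,r3:4,r4:7,r5:4
c2: issue SUB r1<-Add2 | r0:Add1,r1:Add2,r2:6,r3:4,r4:7,r5:4
c3: issue MUL r3<-Mul1 | r0:Add1,r1:Add2,r2:6,r3:Mul1,r4:7,r5:4
c4: CDB Add1=0; issue ADD r4<-Add1 | r0:0,r1:Add2,r2:6,r3:Mul1,r4:Add1,r5:4
c5: CDB Add2=3; issue MUL r0<-Mul2 | r0:Mul2,r1:3,r2:6,r3:Mul1,r4:Add1,r5:4
c6: stall | r0:Mul2,r1:3,r2:6,r3:Mul1,r4:Add1,r5:4
c7: CDB Add1=6; stall | r0:Mul2,r1:3,r2:6,r3:Mul1,r4:6,r5:4
c8: stall | r0:Mul2,r1:3,r2:6,r3:Mul1,r4:6,r5:4
c9: CDB Mul1=0; issue MUL r1<-Mul1 | r0:Mul2,r1:Mul1,r2:6,r3:0,r4:6,r5:4
c10: issue ADD r3<-Add1 | r0:Mul2,r1:Mul1,r2:6,r3:Add1,r4:6,r5:4
c11: - | r0:Mul2,r1:Mul1,r2:6,r3:Add1,r4:6,r5:4
c12: - | r0:Mul2,r1:Mul1,r2:6,r3:Add1,r4:6,r5:4
c13: - | r0:Mul2,r1:Mul1,r2:6,r3:Add1,r4:6,r5:4
c14: CDB Mul2=0 | r0:0,r1:Mul1,r2:6,r3:Add1,r4:6,r5:4
c15: - | r0:0,r1:Mul1,r2:6,r3:Add1,r4:6,r5:4
c16: - | r0:0,r1:Mul1,r2:6,r3:Add1,r4:6,r5:4
c17: CDB Add1=0 | r0:0,r1:Mul1,r2:6,r3:0,r4:6,r5:4
c18: - | r0:0,r1:Mul1,r2:6,r3:0,r4:6,r5:4

STATUS = TAG Mul1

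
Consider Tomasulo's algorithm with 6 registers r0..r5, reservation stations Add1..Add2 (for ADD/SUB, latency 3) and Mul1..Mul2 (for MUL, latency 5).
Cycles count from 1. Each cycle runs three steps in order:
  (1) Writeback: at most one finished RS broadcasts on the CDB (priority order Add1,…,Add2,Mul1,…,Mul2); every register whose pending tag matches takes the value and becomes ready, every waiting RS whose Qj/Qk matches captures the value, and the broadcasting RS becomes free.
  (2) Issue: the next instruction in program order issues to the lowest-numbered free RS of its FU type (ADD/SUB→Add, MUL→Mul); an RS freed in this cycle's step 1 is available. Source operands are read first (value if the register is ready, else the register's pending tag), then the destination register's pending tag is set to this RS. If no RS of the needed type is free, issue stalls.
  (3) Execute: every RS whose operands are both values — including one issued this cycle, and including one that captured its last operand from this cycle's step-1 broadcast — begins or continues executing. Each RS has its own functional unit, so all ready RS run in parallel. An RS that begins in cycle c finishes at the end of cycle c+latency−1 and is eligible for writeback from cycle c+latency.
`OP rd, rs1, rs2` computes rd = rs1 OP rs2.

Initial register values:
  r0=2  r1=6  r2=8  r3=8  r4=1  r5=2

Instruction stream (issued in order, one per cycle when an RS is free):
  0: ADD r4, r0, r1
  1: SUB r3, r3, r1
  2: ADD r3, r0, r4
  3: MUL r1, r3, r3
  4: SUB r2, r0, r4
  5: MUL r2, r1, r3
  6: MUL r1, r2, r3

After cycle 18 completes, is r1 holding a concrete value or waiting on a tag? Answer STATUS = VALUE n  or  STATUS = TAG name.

STATUS = TAG Mul1

cycle 1: issue ADD r4<-Add1 // r0:2,r1:6,r2:8,r3:8,r4:Add1,r5:2
cycle 2: issue SUB r3<-Add2 // r0:2,r1:6,r2:8,r3:Add2,r4:Add1,r5:2
cycle 3: stall // r0:2,r1:6,r2:8,r3:Add2,r4:Add1,r5:2
cycle 4: CDB Add1=8; issue ADD r3<-Add1 // r0:2,r1:6,r2:8,r3:Add1,r4:8,r5:2
cycle 5: CDB Add2=2; issue MUL r1<-Mul1 // r0:2,r1:Mul1,r2:8,r3:Add1,r4:8,r5:2
cycle 6: issue SUB r2<-Add2 // r0:2,r1:Mul1,r2:Add2,r3:Add1,r4:8,r5:2
cycle 7: CDB Add1=10; issue MUL r2<-Mul2 // r0:2,r1:Mul1,r2:Mul2,r3:10,r4:8,r5:2
cycle 8: stall // r0:2,r1:Mul1,r2:Mul2,r3:10,r4:8,r5:2
cycle 9: CDB Add2=-6; stall // r0:2,r1:Mul1,r2:Mul2,r3:10,r4:8,r5:2
cycle 10: stall // r0:2,r1:Mul1,r2:Mul2,r3:10,r4:8,r5:2
cycle 11: stall // r0:2,r1:Mul1,r2:Mul2,r3:10,r4:8,r5:2
cycle 12: CDB Mul1=100; issue MUL r1<-Mul1 // r0:2,r1:Mul1,r2:Mul2,r3:10,r4:8,r5:2
cycle 13: - // r0:2,r1:Mul1,r2:Mul2,r3:10,r4:8,r5:2
cycle 14: - // r0:2,r1:Mul1,r2:Mul2,r3:10,r4:8,r5:2
cycle 15: - // r0:2,r1:Mul1,r2:Mul2,r3:10,r4:8,r5:2
cycle 16: - // r0:2,r1:Mul1,r2:Mul2,r3:10,r4:8,r5:2
cycle 17: CDB Mul2=1000 // r0:2,r1:Mul1,r2:1000,r3:10,r4:8,r5:2
cycle 18: - // r0:2,r1:Mul1,r2:1000,r3:10,r4:8,r5:2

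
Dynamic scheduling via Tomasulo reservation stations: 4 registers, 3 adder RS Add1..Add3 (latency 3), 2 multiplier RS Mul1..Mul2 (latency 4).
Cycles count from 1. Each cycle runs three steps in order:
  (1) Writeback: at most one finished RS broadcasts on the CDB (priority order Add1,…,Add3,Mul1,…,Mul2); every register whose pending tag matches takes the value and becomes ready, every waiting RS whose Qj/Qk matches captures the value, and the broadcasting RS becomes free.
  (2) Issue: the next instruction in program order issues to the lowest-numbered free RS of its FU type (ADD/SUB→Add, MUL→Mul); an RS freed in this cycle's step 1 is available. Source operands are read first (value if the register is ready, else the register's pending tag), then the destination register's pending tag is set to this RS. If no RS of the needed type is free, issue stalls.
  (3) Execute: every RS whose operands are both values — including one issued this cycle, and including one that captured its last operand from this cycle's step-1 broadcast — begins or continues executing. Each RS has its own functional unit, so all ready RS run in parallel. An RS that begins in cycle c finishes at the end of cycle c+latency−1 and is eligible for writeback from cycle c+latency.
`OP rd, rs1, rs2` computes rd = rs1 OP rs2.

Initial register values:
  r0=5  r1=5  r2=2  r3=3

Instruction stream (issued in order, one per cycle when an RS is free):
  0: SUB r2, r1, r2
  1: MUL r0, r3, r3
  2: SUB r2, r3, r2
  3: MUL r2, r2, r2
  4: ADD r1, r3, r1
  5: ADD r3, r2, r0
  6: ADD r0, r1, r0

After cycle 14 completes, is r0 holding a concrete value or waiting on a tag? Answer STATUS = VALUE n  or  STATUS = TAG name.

cycle 1: issue SUB r2<-Add1 // r0:5,r1:5,r2:Add1,r3:3
cycle 2: issue MUL r0<-Mul1 // r0:Mul1,r1:5,r2:Add1,r3:3
cycle 3: issue SUB r2<-Add2 // r0:Mul1,r1:5,r2:Add2,r3:3
cycle 4: CDB Add1=3; issue MUL r2<-Mul2 // r0:Mul1,r1:5,r2:Mul2,r3:3
cycle 5: issue ADD r1<-Add1 // r0:Mul1,r1:Add1,r2:Mul2,r3:3
cycle 6: CDB Mul1=9; issue ADD r3<-Add3 // r0:9,r1:Add1,r2:Mul2,r3:Add3
cycle 7: CDB Add2=0; issue ADD r0<-Add2 // r0:Add2,r1:Add1,r2:Mul2,r3:Add3
cycle 8: CDB Add1=8 // r0:Add2,r1:8,r2:Mul2,r3:Add3
cycle 9: - // r0:Add2,r1:8,r2:Mul2,r3:Add3
cycle 10: - // r0:Add2,r1:8,r2:Mul2,r3:Add3
cycle 11: CDB Add2=17 // r0:17,r1:8,r2:Mul2,r3:Add3
cycle 12: CDB Mul2=0 // r0:17,r1:8,r2:0,r3:Add3
cycle 13: - // r0:17,r1:8,r2:0,r3:Add3
cycle 14: - // r0:17,r1:8,r2:0,r3:Add3

STATUS = VALUE 17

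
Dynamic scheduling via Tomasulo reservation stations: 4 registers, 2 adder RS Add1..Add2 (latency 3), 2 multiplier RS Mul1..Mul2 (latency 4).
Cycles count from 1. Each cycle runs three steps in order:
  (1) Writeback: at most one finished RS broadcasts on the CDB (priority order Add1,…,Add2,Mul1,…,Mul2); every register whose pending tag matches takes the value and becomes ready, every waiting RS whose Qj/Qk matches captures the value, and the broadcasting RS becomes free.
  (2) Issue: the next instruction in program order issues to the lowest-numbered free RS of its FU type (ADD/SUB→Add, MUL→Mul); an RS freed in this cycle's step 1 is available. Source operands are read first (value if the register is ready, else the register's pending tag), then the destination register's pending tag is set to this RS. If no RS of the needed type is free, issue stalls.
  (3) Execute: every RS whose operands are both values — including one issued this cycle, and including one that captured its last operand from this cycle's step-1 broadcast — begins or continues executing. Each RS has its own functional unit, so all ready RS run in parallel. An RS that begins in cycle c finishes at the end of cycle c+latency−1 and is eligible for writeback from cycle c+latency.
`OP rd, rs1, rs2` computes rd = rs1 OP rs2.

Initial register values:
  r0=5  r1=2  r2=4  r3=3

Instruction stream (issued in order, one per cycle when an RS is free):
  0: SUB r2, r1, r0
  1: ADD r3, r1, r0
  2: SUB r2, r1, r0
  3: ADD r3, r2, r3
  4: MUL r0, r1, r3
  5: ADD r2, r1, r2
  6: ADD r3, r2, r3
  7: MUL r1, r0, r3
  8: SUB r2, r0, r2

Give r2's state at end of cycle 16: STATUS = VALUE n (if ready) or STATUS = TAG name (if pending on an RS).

STATUS = TAG Add2

cycle 1: issue SUB r2<-Add1 // r0:5,r1:2,r2:Add1,r3:3
cycle 2: issue ADD r3<-Add2 // r0:5,r1:2,r2:Add1,r3:Add2
cycle 3: stall // r0:5,r1:2,r2:Add1,r3:Add2
cycle 4: CDB Add1=-3; issue SUB r2<-Add1 // r0:5,r1:2,r2:Add1,r3:Add2
cycle 5: CDB Add2=7; issue ADD r3<-Add2 // r0:5,r1:2,r2:Add1,r3:Add2
cycle 6: issue MUL r0<-Mul1 // r0:Mul1,r1:2,r2:Add1,r3:Add2
cycle 7: CDB Add1=-3; issue ADD r2<-Add1 // r0:Mul1,r1:2,r2:Add1,r3:Add2
cycle 8: stall // r0:Mul1,r1:2,r2:Add1,r3:Add2
cycle 9: stall // r0:Mul1,r1:2,r2:Add1,r3:Add2
cycle 10: CDB Add1=-1; issue ADD r3<-Add1 // r0:Mul1,r1:2,r2:-1,r3:Add1
cycle 11: CDB Add2=4; issue MUL r1<-Mul2 // r0:Mul1,r1:Mul2,r2:-1,r3:Add1
cycle 12: issue SUB r2<-Add2 // r0:Mul1,r1:Mul2,r2:Add2,r3:Add1
cycle 13: - // r0:Mul1,r1:Mul2,r2:Add2,r3:Add1
cycle 14: CDB Add1=3 // r0:Mul1,r1:Mul2,r2:Add2,r3:3
cycle 15: CDB Mul1=8 // r0:8,r1:Mul2,r2:Add2,r3:3
cycle 16: - // r0:8,r1:Mul2,r2:Add2,r3:3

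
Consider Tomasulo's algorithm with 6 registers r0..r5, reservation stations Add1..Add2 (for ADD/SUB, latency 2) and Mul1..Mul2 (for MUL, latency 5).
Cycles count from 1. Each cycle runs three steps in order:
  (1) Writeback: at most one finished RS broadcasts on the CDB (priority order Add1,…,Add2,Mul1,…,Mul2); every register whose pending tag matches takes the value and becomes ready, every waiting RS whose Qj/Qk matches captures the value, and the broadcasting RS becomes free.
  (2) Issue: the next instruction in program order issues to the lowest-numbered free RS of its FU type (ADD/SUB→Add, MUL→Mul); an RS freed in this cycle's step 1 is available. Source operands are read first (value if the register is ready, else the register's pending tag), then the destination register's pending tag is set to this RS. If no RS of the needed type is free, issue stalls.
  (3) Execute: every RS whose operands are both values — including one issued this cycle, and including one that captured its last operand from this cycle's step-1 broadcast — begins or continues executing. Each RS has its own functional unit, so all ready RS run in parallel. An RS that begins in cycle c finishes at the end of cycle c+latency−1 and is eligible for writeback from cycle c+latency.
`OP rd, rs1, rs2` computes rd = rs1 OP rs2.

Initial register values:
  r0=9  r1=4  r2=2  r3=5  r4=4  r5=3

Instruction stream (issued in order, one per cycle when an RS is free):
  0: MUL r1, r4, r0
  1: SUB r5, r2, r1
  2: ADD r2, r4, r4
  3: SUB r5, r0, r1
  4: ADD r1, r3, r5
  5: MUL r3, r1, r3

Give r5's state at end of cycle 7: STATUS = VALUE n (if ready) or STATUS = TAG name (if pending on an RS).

  c1: issue MUL r1<-Mul1  regs: r0:9,r1:Mul1,r2:2,r3:5,r4:4,r5:3
  c2: issue SUB r5<-Add1  regs: r0:9,r1:Mul1,r2:2,r3:5,r4:4,r5:Add1
  c3: issue ADD r2<-Add2  regs: r0:9,r1:Mul1,r2:Add2,r3:5,r4:4,r5:Add1
  c4: stall  regs: r0:9,r1:Mul1,r2:Add2,r3:5,r4:4,r5:Add1
  c5: CDB Add2=8; issue SUB r5<-Add2  regs: r0:9,r1:Mul1,r2:8,r3:5,r4:4,r5:Add2
  c6: CDB Mul1=36; stall  regs: r0:9,r1:36,r2:8,r3:5,r4:4,r5:Add2
  c7: stall  regs: r0:9,r1:36,r2:8,r3:5,r4:4,r5:Add2

STATUS = TAG Add2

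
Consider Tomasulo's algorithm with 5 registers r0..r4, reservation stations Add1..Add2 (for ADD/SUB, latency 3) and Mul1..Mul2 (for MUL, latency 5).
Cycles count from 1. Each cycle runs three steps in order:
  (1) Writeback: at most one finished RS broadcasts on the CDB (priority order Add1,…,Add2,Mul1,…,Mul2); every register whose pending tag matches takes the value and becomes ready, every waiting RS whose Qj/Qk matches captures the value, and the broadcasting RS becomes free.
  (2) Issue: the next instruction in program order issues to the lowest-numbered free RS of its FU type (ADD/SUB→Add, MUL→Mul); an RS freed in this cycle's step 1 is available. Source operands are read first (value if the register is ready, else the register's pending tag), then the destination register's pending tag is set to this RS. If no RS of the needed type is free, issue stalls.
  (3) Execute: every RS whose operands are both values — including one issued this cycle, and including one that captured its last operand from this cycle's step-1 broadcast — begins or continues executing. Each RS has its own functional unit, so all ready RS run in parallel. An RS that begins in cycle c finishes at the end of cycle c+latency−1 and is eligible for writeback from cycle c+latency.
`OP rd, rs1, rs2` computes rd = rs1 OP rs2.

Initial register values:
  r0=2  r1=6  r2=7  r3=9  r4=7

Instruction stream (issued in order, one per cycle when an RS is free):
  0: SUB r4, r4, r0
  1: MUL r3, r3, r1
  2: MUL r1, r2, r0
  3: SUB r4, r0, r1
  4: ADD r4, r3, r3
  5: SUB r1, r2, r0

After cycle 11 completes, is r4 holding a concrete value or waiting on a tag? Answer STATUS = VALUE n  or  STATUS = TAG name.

STATUS = VALUE 108

  c1: issue SUB r4<-Add1  regs: r0:2,r1:6,r2:7,r3:9,r4:Add1
  c2: issue MUL r3<-Mul1  regs: r0:2,r1:6,r2:7,r3:Mul1,r4:Add1
  c3: issue MUL r1<-Mul2  regs: r0:2,r1:Mul2,r2:7,r3:Mul1,r4:Add1
  c4: CDB Add1=5; issue SUB r4<-Add1  regs: r0:2,r1:Mul2,r2:7,r3:Mul1,r4:Add1
  c5: issue ADD r4<-Add2  regs: r0:2,r1:Mul2,r2:7,r3:Mul1,r4:Add2
  c6: stall  regs: r0:2,r1:Mul2,r2:7,r3:Mul1,r4:Add2
  c7: CDB Mul1=54; stall  regs: r0:2,r1:Mul2,r2:7,r3:54,r4:Add2
  c8: CDB Mul2=14; stall  regs: r0:2,r1:14,r2:7,r3:54,r4:Add2
  c9: stall  regs: r0:2,r1:14,r2:7,r3:54,r4:Add2
  c10: CDB Add2=108; issue SUB r1<-Add2  regs: r0:2,r1:Add2,r2:7,r3:54,r4:108
  c11: CDB Add1=-12  regs: r0:2,r1:Add2,r2:7,r3:54,r4:108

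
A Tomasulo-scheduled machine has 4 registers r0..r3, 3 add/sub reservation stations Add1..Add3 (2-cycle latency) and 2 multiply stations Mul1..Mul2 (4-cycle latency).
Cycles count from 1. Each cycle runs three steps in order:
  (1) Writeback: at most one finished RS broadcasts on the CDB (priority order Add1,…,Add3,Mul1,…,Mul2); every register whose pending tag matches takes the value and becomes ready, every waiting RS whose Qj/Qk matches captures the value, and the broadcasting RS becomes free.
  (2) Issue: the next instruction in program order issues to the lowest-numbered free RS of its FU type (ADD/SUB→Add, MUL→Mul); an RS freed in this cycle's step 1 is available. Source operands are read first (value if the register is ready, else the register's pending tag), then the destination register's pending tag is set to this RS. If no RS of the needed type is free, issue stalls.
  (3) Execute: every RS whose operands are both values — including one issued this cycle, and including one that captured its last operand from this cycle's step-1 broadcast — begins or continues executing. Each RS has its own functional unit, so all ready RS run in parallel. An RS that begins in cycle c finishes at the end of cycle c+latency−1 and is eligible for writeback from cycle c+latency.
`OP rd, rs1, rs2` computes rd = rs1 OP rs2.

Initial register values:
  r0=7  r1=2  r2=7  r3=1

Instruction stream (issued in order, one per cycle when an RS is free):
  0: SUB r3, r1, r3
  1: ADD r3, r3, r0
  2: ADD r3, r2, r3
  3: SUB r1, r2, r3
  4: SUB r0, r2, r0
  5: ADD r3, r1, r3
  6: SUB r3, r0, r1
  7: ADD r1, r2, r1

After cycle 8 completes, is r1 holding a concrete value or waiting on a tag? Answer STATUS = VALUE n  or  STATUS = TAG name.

STATUS = TAG Add3

cycle 1: issue SUB r3<-Add1 // r0:7,r1:2,r2:7,r3:Add1
cycle 2: issue ADD r3<-Add2 // r0:7,r1:2,r2:7,r3:Add2
cycle 3: CDB Add1=1; issue ADD r3<-Add1 // r0:7,r1:2,r2:7,r3:Add1
cycle 4: issue SUB r1<-Add3 // r0:7,r1:Add3,r2:7,r3:Add1
cycle 5: CDB Add2=8; issue SUB r0<-Add2 // r0:Add2,r1:Add3,r2:7,r3:Add1
cycle 6: stall // r0:Add2,r1:Add3,r2:7,r3:Add1
cycle 7: CDB Add1=15; issue ADD r3<-Add1 // r0:Add2,r1:Add3,r2:7,r3:Add1
cycle 8: CDB Add2=0; issue SUB r3<-Add2 // r0:0,r1:Add3,r2:7,r3:Add2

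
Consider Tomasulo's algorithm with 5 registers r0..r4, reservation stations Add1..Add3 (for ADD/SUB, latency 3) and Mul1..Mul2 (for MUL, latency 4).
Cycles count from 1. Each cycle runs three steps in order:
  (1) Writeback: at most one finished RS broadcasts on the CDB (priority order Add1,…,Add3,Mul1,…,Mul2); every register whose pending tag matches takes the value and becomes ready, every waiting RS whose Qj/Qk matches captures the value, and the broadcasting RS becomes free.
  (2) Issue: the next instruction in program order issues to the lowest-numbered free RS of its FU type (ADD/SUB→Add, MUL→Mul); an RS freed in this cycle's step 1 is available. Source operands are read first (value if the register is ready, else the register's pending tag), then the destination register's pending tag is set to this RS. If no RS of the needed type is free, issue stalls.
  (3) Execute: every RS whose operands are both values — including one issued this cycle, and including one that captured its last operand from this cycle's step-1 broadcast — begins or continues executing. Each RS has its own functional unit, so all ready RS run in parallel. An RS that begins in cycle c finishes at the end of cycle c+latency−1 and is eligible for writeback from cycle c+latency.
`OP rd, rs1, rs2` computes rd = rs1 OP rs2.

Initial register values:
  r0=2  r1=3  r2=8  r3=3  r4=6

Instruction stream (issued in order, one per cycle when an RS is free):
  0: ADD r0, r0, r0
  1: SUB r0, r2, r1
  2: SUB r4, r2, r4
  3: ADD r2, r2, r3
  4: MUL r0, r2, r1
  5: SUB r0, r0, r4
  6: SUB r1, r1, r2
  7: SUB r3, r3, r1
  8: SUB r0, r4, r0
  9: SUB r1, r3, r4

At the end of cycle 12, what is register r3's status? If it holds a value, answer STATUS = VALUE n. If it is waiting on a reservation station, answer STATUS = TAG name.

  c1: issue ADD r0<-Add1  regs: r0:Add1,r1:3,r2:8,r3:3,r4:6
  c2: issue SUB r0<-Add2  regs: r0:Add2,r1:3,r2:8,r3:3,r4:6
  c3: issue SUB r4<-Add3  regs: r0:Add2,r1:3,r2:8,r3:3,r4:Add3
  c4: CDB Add1=4; issue ADD r2<-Add1  regs: r0:Add2,r1:3,r2:Add1,r3:3,r4:Add3
  c5: CDB Add2=5; issue MUL r0<-Mul1  regs: r0:Mul1,r1:3,r2:Add1,r3:3,r4:Add3
  c6: CDB Add3=2; issue SUB r0<-Add2  regs: r0:Add2,r1:3,r2:Add1,r3:3,r4:2
  c7: CDB Add1=11; issue SUB r1<-Add1  regs: r0:Add2,r1:Add1,r2:11,r3:3,r4:2
  c8: issue SUB r3<-Add3  regs: r0:Add2,r1:Add1,r2:11,r3:Add3,r4:2
  c9: stall  regs: r0:Add2,r1:Add1,r2:11,r3:Add3,r4:2
  c10: CDB Add1=-8; issue SUB r0<-Add1  regs: r0:Add1,r1:-8,r2:11,r3:Add3,r4:2
  c11: CDB Mul1=33; stall  regs: r0:Add1,r1:-8,r2:11,r3:Add3,r4:2
  c12: stall  regs: r0:Add1,r1:-8,r2:11,r3:Add3,r4:2

STATUS = TAG Add3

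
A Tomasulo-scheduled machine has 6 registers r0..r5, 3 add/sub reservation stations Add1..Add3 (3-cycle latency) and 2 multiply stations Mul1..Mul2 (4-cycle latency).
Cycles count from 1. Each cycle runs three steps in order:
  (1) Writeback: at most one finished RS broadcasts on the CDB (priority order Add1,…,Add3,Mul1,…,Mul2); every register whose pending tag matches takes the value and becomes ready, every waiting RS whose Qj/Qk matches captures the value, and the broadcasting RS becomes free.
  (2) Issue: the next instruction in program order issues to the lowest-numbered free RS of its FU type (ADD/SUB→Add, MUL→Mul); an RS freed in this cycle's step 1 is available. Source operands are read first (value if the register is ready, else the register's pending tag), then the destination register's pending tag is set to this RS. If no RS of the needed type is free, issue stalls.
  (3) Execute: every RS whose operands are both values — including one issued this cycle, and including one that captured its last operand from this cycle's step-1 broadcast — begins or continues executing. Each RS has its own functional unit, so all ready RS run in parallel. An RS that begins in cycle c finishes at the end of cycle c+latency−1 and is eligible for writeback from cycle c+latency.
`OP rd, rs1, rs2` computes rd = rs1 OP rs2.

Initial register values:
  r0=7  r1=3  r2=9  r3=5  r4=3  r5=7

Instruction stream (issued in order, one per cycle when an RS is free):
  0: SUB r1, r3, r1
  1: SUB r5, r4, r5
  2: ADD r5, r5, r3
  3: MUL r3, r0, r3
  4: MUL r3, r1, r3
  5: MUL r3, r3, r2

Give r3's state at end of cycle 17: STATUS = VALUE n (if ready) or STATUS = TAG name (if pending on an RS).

STATUS = VALUE 630

  c1: issue SUB r1<-Add1  regs: r0:7,r1:Add1,r2:9,r3:5,r4:3,r5:7
  c2: issue SUB r5<-Add2  regs: r0:7,r1:Add1,r2:9,r3:5,r4:3,r5:Add2
  c3: issue ADD r5<-Add3  regs: r0:7,r1:Add1,r2:9,r3:5,r4:3,r5:Add3
  c4: CDB Add1=2; issue MUL r3<-Mul1  regs: r0:7,r1:2,r2:9,r3:Mul1,r4:3,r5:Add3
  c5: CDB Add2=-4; issue MUL r3<-Mul2  regs: r0:7,r1:2,r2:9,r3:Mul2,r4:3,r5:Add3
  c6: stall  regs: r0:7,r1:2,r2:9,r3:Mul2,r4:3,r5:Add3
  c7: stall  regs: r0:7,r1:2,r2:9,r3:Mul2,r4:3,r5:Add3
  c8: CDB Add3=1; stall  regs: r0:7,r1:2,r2:9,r3:Mul2,r4:3,r5:1
  c9: CDB Mul1=35; issue MUL r3<-Mul1  regs: r0:7,r1:2,r2:9,r3:Mul1,r4:3,r5:1
  c10: -  regs: r0:7,r1:2,r2:9,r3:Mul1,r4:3,r5:1
  c11: -  regs: r0:7,r1:2,r2:9,r3:Mul1,r4:3,r5:1
  c12: -  regs: r0:7,r1:2,r2:9,r3:Mul1,r4:3,r5:1
  c13: CDB Mul2=70  regs: r0:7,r1:2,r2:9,r3:Mul1,r4:3,r5:1
  c14: -  regs: r0:7,r1:2,r2:9,r3:Mul1,r4:3,r5:1
  c15: -  regs: r0:7,r1:2,r2:9,r3:Mul1,r4:3,r5:1
  c16: -  regs: r0:7,r1:2,r2:9,r3:Mul1,r4:3,r5:1
  c17: CDB Mul1=630  regs: r0:7,r1:2,r2:9,r3:630,r4:3,r5:1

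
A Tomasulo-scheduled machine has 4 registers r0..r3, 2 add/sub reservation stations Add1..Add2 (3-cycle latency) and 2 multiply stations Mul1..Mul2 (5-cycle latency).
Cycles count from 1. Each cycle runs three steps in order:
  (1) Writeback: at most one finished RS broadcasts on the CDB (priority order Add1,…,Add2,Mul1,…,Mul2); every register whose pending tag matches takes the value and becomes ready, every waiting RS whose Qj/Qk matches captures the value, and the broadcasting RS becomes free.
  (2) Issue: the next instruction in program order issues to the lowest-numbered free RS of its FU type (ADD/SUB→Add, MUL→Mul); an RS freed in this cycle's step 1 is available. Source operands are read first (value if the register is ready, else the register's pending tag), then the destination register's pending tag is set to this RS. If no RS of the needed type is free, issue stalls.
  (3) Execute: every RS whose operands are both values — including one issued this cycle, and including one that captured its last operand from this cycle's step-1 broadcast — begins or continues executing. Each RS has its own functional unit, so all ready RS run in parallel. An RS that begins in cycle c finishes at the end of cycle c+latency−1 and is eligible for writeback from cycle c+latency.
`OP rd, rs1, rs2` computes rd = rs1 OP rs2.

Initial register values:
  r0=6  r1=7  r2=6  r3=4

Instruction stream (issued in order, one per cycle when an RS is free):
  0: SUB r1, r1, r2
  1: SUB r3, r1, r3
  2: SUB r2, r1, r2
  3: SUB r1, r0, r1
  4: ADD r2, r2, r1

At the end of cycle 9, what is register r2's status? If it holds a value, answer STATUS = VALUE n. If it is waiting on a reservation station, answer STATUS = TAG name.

STATUS = TAG Add2

cycle 1: issue SUB r1<-Add1 // r0:6,r1:Add1,r2:6,r3:4
cycle 2: issue SUB r3<-Add2 // r0:6,r1:Add1,r2:6,r3:Add2
cycle 3: stall // r0:6,r1:Add1,r2:6,r3:Add2
cycle 4: CDB Add1=1; issue SUB r2<-Add1 // r0:6,r1:1,r2:Add1,r3:Add2
cycle 5: stall // r0:6,r1:1,r2:Add1,r3:Add2
cycle 6: stall // r0:6,r1:1,r2:Add1,r3:Add2
cycle 7: CDB Add1=-5; issue SUB r1<-Add1 // r0:6,r1:Add1,r2:-5,r3:Add2
cycle 8: CDB Add2=-3; issue ADD r2<-Add2 // r0:6,r1:Add1,r2:Add2,r3:-3
cycle 9: - // r0:6,r1:Add1,r2:Add2,r3:-3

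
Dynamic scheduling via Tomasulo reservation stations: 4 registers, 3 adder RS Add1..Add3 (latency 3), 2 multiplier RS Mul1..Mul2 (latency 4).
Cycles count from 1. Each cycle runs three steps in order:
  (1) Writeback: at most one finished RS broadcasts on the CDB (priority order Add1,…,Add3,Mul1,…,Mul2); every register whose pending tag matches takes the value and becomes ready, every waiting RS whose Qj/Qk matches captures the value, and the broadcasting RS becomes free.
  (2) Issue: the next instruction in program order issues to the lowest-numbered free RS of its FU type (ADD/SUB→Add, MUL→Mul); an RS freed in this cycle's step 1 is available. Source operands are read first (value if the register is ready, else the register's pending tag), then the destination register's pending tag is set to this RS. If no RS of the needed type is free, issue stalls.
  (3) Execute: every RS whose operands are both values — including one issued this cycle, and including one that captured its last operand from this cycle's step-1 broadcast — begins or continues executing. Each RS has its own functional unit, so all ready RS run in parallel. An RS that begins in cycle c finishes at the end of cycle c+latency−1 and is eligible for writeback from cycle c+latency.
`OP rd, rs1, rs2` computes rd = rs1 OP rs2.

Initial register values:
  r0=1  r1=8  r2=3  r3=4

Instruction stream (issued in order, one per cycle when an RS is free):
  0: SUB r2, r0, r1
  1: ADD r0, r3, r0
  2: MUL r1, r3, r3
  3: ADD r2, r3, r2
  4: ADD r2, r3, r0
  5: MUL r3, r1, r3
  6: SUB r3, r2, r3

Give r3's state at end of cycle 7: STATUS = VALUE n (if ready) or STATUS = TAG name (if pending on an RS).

  c1: issue SUB r2<-Add1  regs: r0:1,r1:8,r2:Add1,r3:4
  c2: issue ADD r0<-Add2  regs: r0:Add2,r1:8,r2:Add1,r3:4
  c3: issue MUL r1<-Mul1  regs: r0:Add2,r1:Mul1,r2:Add1,r3:4
  c4: CDB Add1=-7; issue ADD r2<-Add1  regs: r0:Add2,r1:Mul1,r2:Add1,r3:4
  c5: CDB Add2=5; issue ADD r2<-Add2  regs: r0:5,r1:Mul1,r2:Add2,r3:4
  c6: issue MUL r3<-Mul2  regs: r0:5,r1:Mul1,r2:Add2,r3:Mul2
  c7: CDB Add1=-3; issue SUB r3<-Add1  regs: r0:5,r1:Mul1,r2:Add2,r3:Add1

STATUS = TAG Add1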